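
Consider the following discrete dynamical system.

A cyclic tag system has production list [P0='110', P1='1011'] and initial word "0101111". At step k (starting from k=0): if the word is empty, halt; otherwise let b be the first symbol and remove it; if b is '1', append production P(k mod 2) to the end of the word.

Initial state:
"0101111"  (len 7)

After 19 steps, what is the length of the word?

t=0: "0101111"  (len 7)
t=1: "101111"  (len 6)
t=2: "011111011"  (len 9)
t=3: "11111011"  (len 8)
t=4: "11110111011"  (len 11)
t=5: "1110111011110"  (len 13)
t=6: "1101110111101011"  (len 16)
t=7: "101110111101011110"  (len 18)
t=8: "011101111010111101011"  (len 21)
t=9: "11101111010111101011"  (len 20)
t=10: "11011110101111010111011"  (len 23)
t=11: "1011110101111010111011110"  (len 25)
t=12: "0111101011110101110111101011"  (len 28)
t=13: "111101011110101110111101011"  (len 27)
t=14: "111010111101011101111010111011"  (len 30)
t=15: "11010111101011101111010111011110"  (len 32)
t=16: "10101111010111011110101110111101011"  (len 35)
t=17: "0101111010111011110101110111101011110"  (len 37)
t=18: "101111010111011110101110111101011110"  (len 36)
t=19: "01111010111011110101110111101011110110"  (len 38)

38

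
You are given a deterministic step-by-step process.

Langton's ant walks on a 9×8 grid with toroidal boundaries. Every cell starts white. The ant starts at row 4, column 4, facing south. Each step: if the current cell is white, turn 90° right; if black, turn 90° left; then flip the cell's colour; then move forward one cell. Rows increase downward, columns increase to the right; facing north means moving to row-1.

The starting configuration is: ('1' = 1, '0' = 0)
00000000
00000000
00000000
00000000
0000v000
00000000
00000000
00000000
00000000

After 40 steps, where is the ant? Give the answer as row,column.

step 0: 00000000
00000000
00000000
00000000
0000v000
00000000
00000000
00000000
00000000
step 1: 00000000
00000000
00000000
00000000
000<1000
00000000
00000000
00000000
00000000
step 2: 00000000
00000000
00000000
000^0000
00011000
00000000
00000000
00000000
00000000
step 3: 00000000
00000000
00000000
0001>000
00011000
00000000
00000000
00000000
00000000
step 4: 00000000
00000000
00000000
00011000
0001v000
00000000
00000000
00000000
00000000
step 5: 00000000
00000000
00000000
00011000
00010>00
00000000
00000000
00000000
00000000
step 6: 00000000
00000000
00000000
00011000
00010100
00000v00
00000000
00000000
00000000
step 7: 00000000
00000000
00000000
00011000
00010100
0000<100
00000000
00000000
00000000
step 8: 00000000
00000000
00000000
00011000
0001^100
00001100
00000000
00000000
00000000
step 9: 00000000
00000000
00000000
00011000
00011>00
00001100
00000000
00000000
00000000
step 10: 00000000
00000000
00000000
00011^00
00011000
00001100
00000000
00000000
00000000
step 11: 00000000
00000000
00000000
000111>0
00011000
00001100
00000000
00000000
00000000
step 12: 00000000
00000000
00000000
00011110
000110v0
00001100
00000000
00000000
00000000
step 13: 00000000
00000000
00000000
00011110
00011<10
00001100
00000000
00000000
00000000
step 14: 00000000
00000000
00000000
00011^10
00011110
00001100
00000000
00000000
00000000
step 15: 00000000
00000000
00000000
0001<010
00011110
00001100
00000000
00000000
00000000
step 16: 00000000
00000000
00000000
00010010
0001v110
00001100
00000000
00000000
00000000
step 17: 00000000
00000000
00000000
00010010
00010>10
00001100
00000000
00000000
00000000
step 18: 00000000
00000000
00000000
00010^10
00010010
00001100
00000000
00000000
00000000
step 19: 00000000
00000000
00000000
000101>0
00010010
00001100
00000000
00000000
00000000
step 20: 00000000
00000000
000000^0
00010100
00010010
00001100
00000000
00000000
00000000
step 21: 00000000
00000000
0000001>
00010100
00010010
00001100
00000000
00000000
00000000
step 22: 00000000
00000000
00000011
0001010v
00010010
00001100
00000000
00000000
00000000
step 23: 00000000
00000000
00000011
000101<1
00010010
00001100
00000000
00000000
00000000
step 24: 00000000
00000000
000000^1
00010111
00010010
00001100
00000000
00000000
00000000
step 25: 00000000
00000000
00000<01
00010111
00010010
00001100
00000000
00000000
00000000
step 26: 00000000
00000^00
00000101
00010111
00010010
00001100
00000000
00000000
00000000
step 27: 00000000
000001>0
00000101
00010111
00010010
00001100
00000000
00000000
00000000
step 28: 00000000
00000110
000001v1
00010111
00010010
00001100
00000000
00000000
00000000
step 29: 00000000
00000110
00000<11
00010111
00010010
00001100
00000000
00000000
00000000
step 30: 00000000
00000110
00000011
00010v11
00010010
00001100
00000000
00000000
00000000
step 31: 00000000
00000110
00000011
000100>1
00010010
00001100
00000000
00000000
00000000
step 32: 00000000
00000110
000000^1
00010001
00010010
00001100
00000000
00000000
00000000
step 33: 00000000
00000110
00000<01
00010001
00010010
00001100
00000000
00000000
00000000
step 34: 00000000
00000^10
00000101
00010001
00010010
00001100
00000000
00000000
00000000
step 35: 00000000
0000<010
00000101
00010001
00010010
00001100
00000000
00000000
00000000
step 36: 0000^000
00001010
00000101
00010001
00010010
00001100
00000000
00000000
00000000
step 37: 00001>00
00001010
00000101
00010001
00010010
00001100
00000000
00000000
00000000
step 38: 00001100
00001v10
00000101
00010001
00010010
00001100
00000000
00000000
00000000
step 39: 00001100
0000<110
00000101
00010001
00010010
00001100
00000000
00000000
00000000
step 40: 00001100
00000110
0000v101
00010001
00010010
00001100
00000000
00000000
00000000

2,4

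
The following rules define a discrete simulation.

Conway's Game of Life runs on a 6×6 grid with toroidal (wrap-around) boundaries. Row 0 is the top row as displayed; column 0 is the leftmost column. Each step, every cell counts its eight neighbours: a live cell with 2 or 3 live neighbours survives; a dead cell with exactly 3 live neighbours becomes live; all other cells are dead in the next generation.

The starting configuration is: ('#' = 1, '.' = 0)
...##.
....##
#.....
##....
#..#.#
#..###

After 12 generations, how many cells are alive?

k=0  ...##.
....##
#.....
##....
#..#.#
#..###
k=1  #.....
...###
##....
.#....
..##..
#.#...
k=2  ##.##.
.#..##
###.##
##....
..##..
..##..
k=3  ##....
......
..###.
....#.
...#..
......
k=4  ......
.###..
...##.
..#.#.
......
......
k=5  ..#...
..###.
.#..#.
....#.
......
......
k=6  ..#...
.##.#.
..#.##
......
......
......
k=7  .###..
.##.##
.##.##
......
......
......
k=8  ##.##.
.....#
.##.##
......
......
..#...
k=9  ######
......
#...##
......
......
.###..
k=10  #...##
..#...
.....#
.....#
..#...
.....#
k=11  #...##
#...#.
......
......
......
#...##
k=12  .#.#..
#...#.
......
......
.....#
#...#.

7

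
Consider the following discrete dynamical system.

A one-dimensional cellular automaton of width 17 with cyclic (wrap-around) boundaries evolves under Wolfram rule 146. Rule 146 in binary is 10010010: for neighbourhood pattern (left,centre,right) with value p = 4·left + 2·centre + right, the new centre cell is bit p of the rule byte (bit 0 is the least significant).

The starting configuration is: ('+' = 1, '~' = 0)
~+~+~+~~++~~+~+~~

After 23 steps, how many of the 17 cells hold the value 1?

0) ~+~+~+~~++~~+~+~~
1) +~~~~~++~~++~~~+~
2) ~+~~~+~~++~~+~+~~
3) +~+~+~++~~++~~~+~
4) ~~~~~~~~++~~+~+~~
5) ~~~~~~~+~~++~~~+~
6) ~~~~~~+~++~~+~+~+
7) +~~~~+~~~~++~~~~~
8) ~+~~+~+~~+~~+~~~+
9) ~~++~~~++~++~+~+~
10) ~+~~+~+~~~~~~~~~+
11) ~~++~~~+~~~~~~~+~
12) ~+~~+~+~+~~~~~+~+
13) ~~++~~~~~+~~~+~~~
14) ~+~~+~~~+~+~+~+~~
15) +~++~+~+~~~~~~~+~
16) ~~~~~~~~+~~~~~+~~
17) ~~~~~~~+~+~~~+~+~
18) ~~~~~~+~~~+~+~~~+
19) +~~~~+~+~+~~~+~+~
20) ~+~~+~~~~~+~+~~~~
21) +~++~+~~~+~~~+~~~
22) ~~~~~~+~+~+~+~+~+
23) +~~~~+~~~~~~~~~~~

2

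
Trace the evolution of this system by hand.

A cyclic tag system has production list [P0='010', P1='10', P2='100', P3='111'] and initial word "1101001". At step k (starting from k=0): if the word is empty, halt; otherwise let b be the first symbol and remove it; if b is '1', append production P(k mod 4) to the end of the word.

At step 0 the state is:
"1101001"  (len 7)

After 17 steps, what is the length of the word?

18

step 0: "1101001"  (len 7)
step 1: "101001010"  (len 9)
step 2: "0100101010"  (len 10)
step 3: "100101010"  (len 9)
step 4: "00101010111"  (len 11)
step 5: "0101010111"  (len 10)
step 6: "101010111"  (len 9)
step 7: "01010111100"  (len 11)
step 8: "1010111100"  (len 10)
step 9: "010111100010"  (len 12)
step 10: "10111100010"  (len 11)
step 11: "0111100010100"  (len 13)
step 12: "111100010100"  (len 12)
step 13: "11100010100010"  (len 14)
step 14: "110001010001010"  (len 15)
step 15: "10001010001010100"  (len 17)
step 16: "0001010001010100111"  (len 19)
step 17: "001010001010100111"  (len 18)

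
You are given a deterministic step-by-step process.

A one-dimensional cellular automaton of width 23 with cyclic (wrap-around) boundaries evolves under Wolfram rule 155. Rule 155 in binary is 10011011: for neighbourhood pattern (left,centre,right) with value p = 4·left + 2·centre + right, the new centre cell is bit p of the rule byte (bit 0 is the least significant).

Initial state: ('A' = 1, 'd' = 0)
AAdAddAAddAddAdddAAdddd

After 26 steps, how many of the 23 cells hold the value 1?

t=0: AAdAddAAddAddAdddAAdddd
t=1: AdddAAAdAAdAAdAAAAdAAAA
t=2: dAAAAAddAddAddAAAddAAAA
t=3: dAAAAdAAdAAdAAAAdAAAAAd
t=4: AAAAddAddAddAAAddAAAAdA
t=5: AAAdAAdAAdAAAAdAAAAAddA
t=6: AAddAddAddAAAddAAAAdAAA
t=7: AdAAdAAdAAAAdAAAAAddAAA
t=8: ddAddAddAAAddAAAAdAAAAA
t=9: AAdAAdAAAAdAAAAAddAAAAd
t=10: AddAddAAAddAAAAdAAAAAdd
t=11: dAAdAAAAdAAAAAddAAAAdAA
t=12: dAddAAAddAAAAdAAAAAddAd
t=13: AdAAAAdAAAAAddAAAAdAAdA
t=14: ddAAAddAAAAdAAAAAddAddA
t=15: AAAAdAAAAAddAAAAdAAdAAd
t=16: AAAddAAAAdAAAAAddAddAdd
t=17: AAdAAAAAddAAAAdAAdAAdAA
t=18: AddAAAAdAAAAAddAddAddAA
t=19: dAAAAAddAAAAdAAdAAdAAAA
t=20: dAAAAdAAAAAddAddAddAAAd
t=21: AAAAddAAAAdAAdAAdAAAAdA
t=22: AAAdAAAAAddAddAddAAAddA
t=23: AAddAAAAdAAdAAdAAAAdAAA
t=24: AdAAAAAddAddAddAAAddAAA
t=25: ddAAAAdAAdAAdAAAAdAAAAA
t=26: AAAAAddAddAddAAAddAAAAd

14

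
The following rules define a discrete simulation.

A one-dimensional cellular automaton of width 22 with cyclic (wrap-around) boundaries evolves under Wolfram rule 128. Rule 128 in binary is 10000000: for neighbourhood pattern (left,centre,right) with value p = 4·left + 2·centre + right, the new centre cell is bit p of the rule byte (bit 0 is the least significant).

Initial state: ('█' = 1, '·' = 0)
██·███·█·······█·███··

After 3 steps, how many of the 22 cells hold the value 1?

t=0: ██·███·█·······█·███··
t=1: ····█·············█···
t=2: ······················
t=3: ······················

0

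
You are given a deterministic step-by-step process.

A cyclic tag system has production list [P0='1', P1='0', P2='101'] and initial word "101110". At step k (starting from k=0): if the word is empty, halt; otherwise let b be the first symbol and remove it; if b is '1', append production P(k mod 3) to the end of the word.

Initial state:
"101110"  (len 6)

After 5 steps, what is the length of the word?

gen 0: "101110"  (len 6)
gen 1: "011101"  (len 6)
gen 2: "11101"  (len 5)
gen 3: "1101101"  (len 7)
gen 4: "1011011"  (len 7)
gen 5: "0110110"  (len 7)

7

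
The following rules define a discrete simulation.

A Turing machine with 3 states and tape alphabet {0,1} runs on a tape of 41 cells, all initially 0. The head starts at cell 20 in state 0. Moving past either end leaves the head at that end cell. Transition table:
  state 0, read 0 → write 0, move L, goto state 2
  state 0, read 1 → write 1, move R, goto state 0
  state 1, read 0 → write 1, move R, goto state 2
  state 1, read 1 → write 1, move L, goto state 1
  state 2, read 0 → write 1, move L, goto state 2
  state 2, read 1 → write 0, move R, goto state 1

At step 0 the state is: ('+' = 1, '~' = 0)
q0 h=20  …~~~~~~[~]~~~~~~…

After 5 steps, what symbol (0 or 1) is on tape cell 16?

1

k=0  q0 h=20  …~~~~~~[~]~~~~~~…
k=1  q2 h=19  …~~~~~~[~]~~~~~~…
k=2  q2 h=18  …~~~~~~[~]+~~~~~…
k=3  q2 h=17  …~~~~~~[~]++~~~~…
k=4  q2 h=16  …~~~~~~[~]+++~~~…
k=5  q2 h=15  …~~~~~~[~]++++~~…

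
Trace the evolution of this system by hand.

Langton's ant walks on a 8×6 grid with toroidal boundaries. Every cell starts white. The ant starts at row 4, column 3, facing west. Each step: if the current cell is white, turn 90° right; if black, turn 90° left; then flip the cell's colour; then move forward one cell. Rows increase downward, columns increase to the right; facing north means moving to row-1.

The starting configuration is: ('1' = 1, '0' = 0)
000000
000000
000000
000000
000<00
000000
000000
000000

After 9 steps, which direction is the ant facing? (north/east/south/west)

0) 000000
000000
000000
000000
000<00
000000
000000
000000
1) 000000
000000
000000
000^00
000100
000000
000000
000000
2) 000000
000000
000000
0001>0
000100
000000
000000
000000
3) 000000
000000
000000
000110
0001v0
000000
000000
000000
4) 000000
000000
000000
000110
000<10
000000
000000
000000
5) 000000
000000
000000
000110
000010
000v00
000000
000000
6) 000000
000000
000000
000110
000010
00<100
000000
000000
7) 000000
000000
000000
000110
00^010
001100
000000
000000
8) 000000
000000
000000
000110
001>10
001100
000000
000000
9) 000000
000000
000000
000110
001110
001v00
000000
000000

south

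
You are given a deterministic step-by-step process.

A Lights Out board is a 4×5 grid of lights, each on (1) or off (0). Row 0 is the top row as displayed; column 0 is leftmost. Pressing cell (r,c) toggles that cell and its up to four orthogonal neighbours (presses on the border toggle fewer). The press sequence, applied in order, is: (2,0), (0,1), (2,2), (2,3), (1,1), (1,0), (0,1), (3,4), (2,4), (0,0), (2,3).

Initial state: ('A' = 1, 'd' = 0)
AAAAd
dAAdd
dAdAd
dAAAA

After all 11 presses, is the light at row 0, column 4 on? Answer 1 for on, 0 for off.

k=0  AAAAd
dAAdd
dAdAd
dAAAA
k=1  AAAAd
AAAdd
AddAd
AAAAA
k=2  dddAd
AdAdd
AddAd
AAAAA
k=3  dddAd
Adddd
AAAdd
AAdAA
k=4  dddAd
AddAd
AAdAA
AAddA
k=5  dAdAd
dAAAd
AddAA
AAddA
k=6  AAdAd
AdAAd
dddAA
AAddA
k=7  ddAAd
AAAAd
dddAA
AAddA
k=8  ddAAd
AAAAd
dddAd
AAdAd
k=9  ddAAd
AAAAA
ddddA
AAdAA
k=10  AAAAd
dAAAA
ddddA
AAdAA
k=11  AAAAd
dAAdA
ddAAd
AAddA

0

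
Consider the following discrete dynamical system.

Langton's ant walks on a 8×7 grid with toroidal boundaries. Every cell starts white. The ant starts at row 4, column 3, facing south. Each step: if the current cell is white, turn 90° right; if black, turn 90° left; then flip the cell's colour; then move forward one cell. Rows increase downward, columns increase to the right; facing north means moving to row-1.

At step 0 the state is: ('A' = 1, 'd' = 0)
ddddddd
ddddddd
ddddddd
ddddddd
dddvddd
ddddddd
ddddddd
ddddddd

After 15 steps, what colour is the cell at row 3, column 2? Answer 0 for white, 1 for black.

1

step 0: ddddddd
ddddddd
ddddddd
ddddddd
dddvddd
ddddddd
ddddddd
ddddddd
step 1: ddddddd
ddddddd
ddddddd
ddddddd
dd<Addd
ddddddd
ddddddd
ddddddd
step 2: ddddddd
ddddddd
ddddddd
dd^dddd
ddAAddd
ddddddd
ddddddd
ddddddd
step 3: ddddddd
ddddddd
ddddddd
ddA>ddd
ddAAddd
ddddddd
ddddddd
ddddddd
step 4: ddddddd
ddddddd
ddddddd
ddAAddd
ddAvddd
ddddddd
ddddddd
ddddddd
step 5: ddddddd
ddddddd
ddddddd
ddAAddd
ddAd>dd
ddddddd
ddddddd
ddddddd
step 6: ddddddd
ddddddd
ddddddd
ddAAddd
ddAdAdd
ddddvdd
ddddddd
ddddddd
step 7: ddddddd
ddddddd
ddddddd
ddAAddd
ddAdAdd
ddd<Add
ddddddd
ddddddd
step 8: ddddddd
ddddddd
ddddddd
ddAAddd
ddA^Add
dddAAdd
ddddddd
ddddddd
step 9: ddddddd
ddddddd
ddddddd
ddAAddd
ddAA>dd
dddAAdd
ddddddd
ddddddd
step 10: ddddddd
ddddddd
ddddddd
ddAA^dd
ddAAddd
dddAAdd
ddddddd
ddddddd
step 11: ddddddd
ddddddd
ddddddd
ddAAA>d
ddAAddd
dddAAdd
ddddddd
ddddddd
step 12: ddddddd
ddddddd
ddddddd
ddAAAAd
ddAAdvd
dddAAdd
ddddddd
ddddddd
step 13: ddddddd
ddddddd
ddddddd
ddAAAAd
ddAA<Ad
dddAAdd
ddddddd
ddddddd
step 14: ddddddd
ddddddd
ddddddd
ddAA^Ad
ddAAAAd
dddAAdd
ddddddd
ddddddd
step 15: ddddddd
ddddddd
ddddddd
ddA<dAd
ddAAAAd
dddAAdd
ddddddd
ddddddd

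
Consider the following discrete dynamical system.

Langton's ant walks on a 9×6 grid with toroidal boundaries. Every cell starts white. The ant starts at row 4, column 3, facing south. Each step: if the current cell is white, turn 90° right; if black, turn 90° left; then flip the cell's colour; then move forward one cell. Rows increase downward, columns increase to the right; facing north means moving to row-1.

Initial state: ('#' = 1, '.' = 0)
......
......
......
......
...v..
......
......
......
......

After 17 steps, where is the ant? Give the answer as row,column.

4,4

[0] ......
......
......
......
...v..
......
......
......
......
[1] ......
......
......
......
..<#..
......
......
......
......
[2] ......
......
......
..^...
..##..
......
......
......
......
[3] ......
......
......
..#>..
..##..
......
......
......
......
[4] ......
......
......
..##..
..#v..
......
......
......
......
[5] ......
......
......
..##..
..#.>.
......
......
......
......
[6] ......
......
......
..##..
..#.#.
....v.
......
......
......
[7] ......
......
......
..##..
..#.#.
...<#.
......
......
......
[8] ......
......
......
..##..
..#^#.
...##.
......
......
......
[9] ......
......
......
..##..
..##>.
...##.
......
......
......
[10] ......
......
......
..##^.
..##..
...##.
......
......
......
[11] ......
......
......
..###>
..##..
...##.
......
......
......
[12] ......
......
......
..####
..##.v
...##.
......
......
......
[13] ......
......
......
..####
..##<#
...##.
......
......
......
[14] ......
......
......
..##^#
..####
...##.
......
......
......
[15] ......
......
......
..#<.#
..####
...##.
......
......
......
[16] ......
......
......
..#..#
..#v##
...##.
......
......
......
[17] ......
......
......
..#..#
..#.>#
...##.
......
......
......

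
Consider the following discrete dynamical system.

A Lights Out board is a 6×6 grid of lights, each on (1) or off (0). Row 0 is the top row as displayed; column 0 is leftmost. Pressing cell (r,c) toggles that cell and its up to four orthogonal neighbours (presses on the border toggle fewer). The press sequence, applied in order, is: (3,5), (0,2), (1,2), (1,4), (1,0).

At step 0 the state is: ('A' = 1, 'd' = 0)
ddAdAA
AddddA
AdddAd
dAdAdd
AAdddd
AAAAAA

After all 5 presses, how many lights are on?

step 0: ddAdAA
AddddA
AdddAd
dAdAdd
AAdddd
AAAAAA
step 1: ddAdAA
AddddA
AdddAA
dAdAAA
AAdddA
AAAAAA
step 2: dAdAAA
AdAddA
AdddAA
dAdAAA
AAdddA
AAAAAA
step 3: dAAAAA
AAdAdA
AdAdAA
dAdAAA
AAdddA
AAAAAA
step 4: dAAAdA
AAddAd
AdAddA
dAdAAA
AAdddA
AAAAAA
step 5: AAAAdA
ddddAd
ddAddA
dAdAAA
AAdddA
AAAAAA

21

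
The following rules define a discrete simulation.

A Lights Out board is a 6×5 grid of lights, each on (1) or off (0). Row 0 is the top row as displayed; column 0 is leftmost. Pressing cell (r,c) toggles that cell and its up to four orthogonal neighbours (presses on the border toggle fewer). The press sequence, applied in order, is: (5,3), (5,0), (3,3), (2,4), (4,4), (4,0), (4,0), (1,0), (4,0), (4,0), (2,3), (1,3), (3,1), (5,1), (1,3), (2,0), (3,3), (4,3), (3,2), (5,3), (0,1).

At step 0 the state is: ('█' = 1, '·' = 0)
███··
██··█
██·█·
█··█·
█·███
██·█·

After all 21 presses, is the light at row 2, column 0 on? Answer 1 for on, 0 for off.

1

step 0: ███··
██··█
██·█·
█··█·
█·███
██·█·
step 1: ███··
██··█
██·█·
█··█·
█·█·█
███·█
step 2: ███··
██··█
██·█·
█··█·
··█·█
··█·█
step 3: ███··
██··█
██···
█·█·█
··███
··█·█
step 4: ███··
██···
██·██
█·█··
··███
··█·█
step 5: ███··
██···
██·██
█·█·█
··█··
··█··
step 6: ███··
██···
██·██
··█·█
███··
█·█··
step 7: ███··
██···
██·██
█·█·█
··█··
··█··
step 8: ·██··
·····
·█·██
█·█·█
··█··
··█··
step 9: ·██··
·····
·█·██
··█·█
███··
█·█··
step 10: ·██··
·····
·█·██
█·█·█
··█··
··█··
step 11: ·██··
···█·
·██··
█·███
··█··
··█··
step 12: ·███·
··█·█
·███·
█·███
··█··
··█··
step 13: ·███·
··█·█
··██·
·█·██
·██··
··█··
step 14: ·███·
··█·█
··██·
·█·██
··█··
██···
step 15: ·██··
···█·
··█··
·█·██
··█··
██···
step 16: ·██··
█··█·
███··
██·██
··█··
██···
step 17: ·██··
█··█·
████·
███··
··██·
██···
step 18: ·██··
█··█·
████·
████·
····█
██·█·
step 19: ·██··
█··█·
██·█·
█····
··█·█
██·█·
step 20: ·██··
█··█·
██·█·
█····
··███
███·█
step 21: █····
██·█·
██·█·
█····
··███
███·█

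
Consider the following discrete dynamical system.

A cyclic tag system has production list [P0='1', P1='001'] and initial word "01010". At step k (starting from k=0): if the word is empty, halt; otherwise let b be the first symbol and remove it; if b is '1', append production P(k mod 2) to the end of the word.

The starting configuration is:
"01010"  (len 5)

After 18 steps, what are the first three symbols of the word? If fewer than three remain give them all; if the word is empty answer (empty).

[0] "01010"  (len 5)
[1] "1010"  (len 4)
[2] "010001"  (len 6)
[3] "10001"  (len 5)
[4] "0001001"  (len 7)
[5] "001001"  (len 6)
[6] "01001"  (len 5)
[7] "1001"  (len 4)
[8] "001001"  (len 6)
[9] "01001"  (len 5)
[10] "1001"  (len 4)
[11] "0011"  (len 4)
[12] "011"  (len 3)
[13] "11"  (len 2)
[14] "1001"  (len 4)
[15] "0011"  (len 4)
[16] "011"  (len 3)
[17] "11"  (len 2)
[18] "1001"  (len 4)

100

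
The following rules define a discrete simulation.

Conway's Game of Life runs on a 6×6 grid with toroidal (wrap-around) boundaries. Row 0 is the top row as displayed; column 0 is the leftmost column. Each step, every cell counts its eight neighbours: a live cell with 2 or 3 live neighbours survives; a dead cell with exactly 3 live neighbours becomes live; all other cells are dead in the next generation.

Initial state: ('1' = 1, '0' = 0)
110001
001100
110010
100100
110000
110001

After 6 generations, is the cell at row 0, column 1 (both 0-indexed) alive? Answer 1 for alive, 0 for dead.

t=0: 110001
001100
110010
100100
110000
110001
t=1: 000011
001110
110011
001000
001000
001000
t=2: 001011
011000
110011
101101
011100
000100
t=3: 011010
001000
000010
000000
110000
010000
t=4: 011100
011000
000000
000000
110000
000000
t=5: 010100
010100
000000
000000
000000
100000
t=6: 110000
000000
000000
000000
000000
000000

1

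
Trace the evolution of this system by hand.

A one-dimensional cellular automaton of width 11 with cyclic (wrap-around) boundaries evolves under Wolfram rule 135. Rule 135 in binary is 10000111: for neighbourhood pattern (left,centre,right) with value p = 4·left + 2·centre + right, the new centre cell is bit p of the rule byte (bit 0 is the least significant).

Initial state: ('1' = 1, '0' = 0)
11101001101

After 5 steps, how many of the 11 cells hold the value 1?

4

step 0: 11101001101
step 1: 11001010000
step 2: 00011010111
step 3: 01100010010
step 4: 10001110110
step 5: 10110100000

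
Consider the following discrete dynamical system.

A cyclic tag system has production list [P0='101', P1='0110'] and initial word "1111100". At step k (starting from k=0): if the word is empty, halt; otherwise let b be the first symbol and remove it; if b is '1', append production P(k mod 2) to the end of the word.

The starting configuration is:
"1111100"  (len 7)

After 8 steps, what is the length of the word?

20

gen 0: "1111100"  (len 7)
gen 1: "111100101"  (len 9)
gen 2: "111001010110"  (len 12)
gen 3: "11001010110101"  (len 14)
gen 4: "10010101101010110"  (len 17)
gen 5: "0010101101010110101"  (len 19)
gen 6: "010101101010110101"  (len 18)
gen 7: "10101101010110101"  (len 17)
gen 8: "01011010101101010110"  (len 20)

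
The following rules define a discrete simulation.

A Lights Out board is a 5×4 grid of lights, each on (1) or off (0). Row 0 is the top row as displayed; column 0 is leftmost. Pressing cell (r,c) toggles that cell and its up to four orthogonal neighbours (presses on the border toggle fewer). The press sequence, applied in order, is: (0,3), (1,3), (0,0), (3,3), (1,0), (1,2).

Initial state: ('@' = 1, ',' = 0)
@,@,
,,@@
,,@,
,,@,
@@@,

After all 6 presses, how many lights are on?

step 0: @,@,
,,@@
,,@,
,,@,
@@@,
step 1: @,,@
,,@,
,,@,
,,@,
@@@,
step 2: @,,,
,,,@
,,@@
,,@,
@@@,
step 3: ,@,,
@,,@
,,@@
,,@,
@@@,
step 4: ,@,,
@,,@
,,@,
,,,@
@@@@
step 5: @@,,
,@,@
@,@,
,,,@
@@@@
step 6: @@@,
,,@,
@,,,
,,,@
@@@@

10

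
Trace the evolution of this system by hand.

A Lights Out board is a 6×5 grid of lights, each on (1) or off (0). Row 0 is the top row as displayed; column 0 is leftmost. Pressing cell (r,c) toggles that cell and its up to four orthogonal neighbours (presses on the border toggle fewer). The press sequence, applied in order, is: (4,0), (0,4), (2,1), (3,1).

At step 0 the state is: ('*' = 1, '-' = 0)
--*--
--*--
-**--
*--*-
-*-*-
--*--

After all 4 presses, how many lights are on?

[0] --*--
--*--
-**--
*--*-
-*-*-
--*--
[1] --*--
--*--
-**--
---*-
*--*-
*-*--
[2] --***
--*-*
-**--
---*-
*--*-
*-*--
[3] --***
-**-*
*----
-*-*-
*--*-
*-*--
[4] --***
-**-*
**---
*-**-
**-*-
*-*--

16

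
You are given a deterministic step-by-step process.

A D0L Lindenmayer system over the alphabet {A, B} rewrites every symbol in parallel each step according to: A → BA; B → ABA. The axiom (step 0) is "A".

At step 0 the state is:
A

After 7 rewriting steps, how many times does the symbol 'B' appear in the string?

169

gen 0: A
gen 1: BA
gen 2: ABABA
gen 3: BAABABAABABA
gen 4: ABABABAABABAABABABAABABAABABA
gen 5: BAABABAABABAABABABAABABAABABABAABABAABABAABABABAABABAABABABAABABAABABA
gen 6: ABABABAABABAABABABAABABAABABABAABABAABABAABABABAABABAABABA…ABABABAABABAABABABAABABAABABAABABABAABABAABABABAABABAABABA  (len 169)
gen 7: BAABABAABABAABABABAABABAABABABAABABAABABAABABABAABABAABABA…ABABABAABABAABABABAABABAABABAABABABAABABAABABABAABABAABABA  (len 408)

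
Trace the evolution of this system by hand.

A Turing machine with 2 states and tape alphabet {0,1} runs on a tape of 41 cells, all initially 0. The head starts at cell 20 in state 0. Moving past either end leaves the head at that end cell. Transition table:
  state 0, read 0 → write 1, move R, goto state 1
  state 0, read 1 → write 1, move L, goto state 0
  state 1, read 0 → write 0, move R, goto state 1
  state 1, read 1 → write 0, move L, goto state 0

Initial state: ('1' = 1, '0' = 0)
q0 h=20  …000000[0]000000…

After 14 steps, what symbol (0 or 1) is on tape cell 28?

0

gen 0: q0 h=20  …000000[0]000000…
gen 1: q1 h=21  …000001[0]000000…
gen 2: q1 h=22  …000010[0]000000…
gen 3: q1 h=23  …000100[0]000000…
gen 4: q1 h=24  …001000[0]000000…
gen 5: q1 h=25  …010000[0]000000…
gen 6: q1 h=26  …100000[0]000000…
gen 7: q1 h=27  …000000[0]000000…
gen 8: q1 h=28  …000000[0]000000…
gen 9: q1 h=29  …000000[0]000000…
gen 10: q1 h=30  …000000[0]000000…
gen 11: q1 h=31  …000000[0]000000…
gen 12: q1 h=32  …000000[0]000000…
gen 13: q1 h=33  …000000[0]000000…
gen 14: q1 h=34  …000000[0]000000|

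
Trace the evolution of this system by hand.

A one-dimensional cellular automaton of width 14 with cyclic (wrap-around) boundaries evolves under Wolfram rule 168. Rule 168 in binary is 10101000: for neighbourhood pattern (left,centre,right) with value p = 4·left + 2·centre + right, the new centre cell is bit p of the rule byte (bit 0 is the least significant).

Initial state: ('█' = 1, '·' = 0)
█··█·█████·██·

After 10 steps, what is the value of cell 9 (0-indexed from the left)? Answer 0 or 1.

gen 0: █··█·█████·██·
gen 1: ····█████·██·█
gen 2: ····████·██·█·
gen 3: ····███·██·█··
gen 4: ····██·██·█···
gen 5: ····█·██·█····
gen 6: ·····██·█·····
gen 7: ·····█·█······
gen 8: ······█·······
gen 9: ··············
gen 10: ··············

0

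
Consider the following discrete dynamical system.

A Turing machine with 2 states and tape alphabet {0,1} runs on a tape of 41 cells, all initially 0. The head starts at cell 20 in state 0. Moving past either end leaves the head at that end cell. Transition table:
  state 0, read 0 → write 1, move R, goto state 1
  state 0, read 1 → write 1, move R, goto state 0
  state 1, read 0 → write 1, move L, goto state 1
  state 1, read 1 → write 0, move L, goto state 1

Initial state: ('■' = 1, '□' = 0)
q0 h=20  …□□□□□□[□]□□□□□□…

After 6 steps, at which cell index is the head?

t=0: q0 h=20  …□□□□□□[□]□□□□□□…
t=1: q1 h=21  …□□□□□■[□]□□□□□□…
t=2: q1 h=20  …□□□□□□[■]■□□□□□…
t=3: q1 h=19  …□□□□□□[□]□■□□□□…
t=4: q1 h=18  …□□□□□□[□]■□■□□□…
t=5: q1 h=17  …□□□□□□[□]■■□■□□…
t=6: q1 h=16  …□□□□□□[□]■■■□■□…

16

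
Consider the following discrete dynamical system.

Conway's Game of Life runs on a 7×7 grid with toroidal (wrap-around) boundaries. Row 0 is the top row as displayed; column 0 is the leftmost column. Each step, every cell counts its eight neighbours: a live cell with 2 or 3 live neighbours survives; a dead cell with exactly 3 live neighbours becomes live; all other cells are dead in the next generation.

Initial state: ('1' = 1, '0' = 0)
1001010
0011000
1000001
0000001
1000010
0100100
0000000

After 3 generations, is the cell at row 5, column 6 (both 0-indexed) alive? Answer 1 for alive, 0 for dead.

1

t=0: 1001010
0011000
1000001
0000001
1000010
0100100
0000000
t=1: 0011100
1111100
1000001
0000010
1000011
0000000
0000100
t=2: 0000010
1000111
1011111
0000010
0000011
0000011
0000100
t=3: 0000000
1100000
1101000
1001000
0000100
0000101
0000101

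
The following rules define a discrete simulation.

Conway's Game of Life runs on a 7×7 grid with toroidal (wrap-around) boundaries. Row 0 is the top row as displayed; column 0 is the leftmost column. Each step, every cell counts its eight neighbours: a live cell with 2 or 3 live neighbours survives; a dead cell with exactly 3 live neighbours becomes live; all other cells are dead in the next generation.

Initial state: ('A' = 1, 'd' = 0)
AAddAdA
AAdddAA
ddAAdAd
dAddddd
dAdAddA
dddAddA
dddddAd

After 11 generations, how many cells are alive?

12

t=0: AAddAdA
AAdddAA
ddAAdAd
dAddddd
dAdAddA
dddAddA
dddddAd
t=1: dAddAdd
dddAddd
ddAdAAd
AAdAAdd
ddddddd
AdAdAAA
ddddAAd
t=2: dddAAAd
ddAAdAd
dAAddAd
dAAAAAd
ddAdddd
dddAAdA
AAddddd
t=3: dAdAdAA
dAdddAA
dddddAA
ddddAAd
dAddddd
AAAAddd
AdAdddA
t=4: dAddAdd
ddAdddd
Adddddd
ddddAAA
AAdAAdd
dddAddA
ddddAAd
t=5: dddAAAd
dAddddd
dddddAA
dAdAAAA
AdAAddd
AdAAddA
dddAAAd
t=6: ddAAdAd
ddddddA
ddAdddA
dAdAddd
ddddddd
AddddAA
ddddddd
t=7: ddddddd
ddAAdAA
AdAdddd
ddAdddd
AdddddA
ddddddA
ddddAAd
t=8: dddAddA
dAAAddA
ddAdddA
AdddddA
AdddddA
AdddddA
dddddAd
t=9: AddAAAA
dAdAdAA
ddAAdAA
dAdddAd
dAdddAd
AddddAd
AddddAd
t=10: dAAAddd
dAddddd
dAdAddd
AAdddAd
AAddAAd
AAddAAd
AAddddd
t=11: ddddddd
AAdAddd
dAddddd
dddddAd
ddAdddd
ddAdAAd
dddAAdA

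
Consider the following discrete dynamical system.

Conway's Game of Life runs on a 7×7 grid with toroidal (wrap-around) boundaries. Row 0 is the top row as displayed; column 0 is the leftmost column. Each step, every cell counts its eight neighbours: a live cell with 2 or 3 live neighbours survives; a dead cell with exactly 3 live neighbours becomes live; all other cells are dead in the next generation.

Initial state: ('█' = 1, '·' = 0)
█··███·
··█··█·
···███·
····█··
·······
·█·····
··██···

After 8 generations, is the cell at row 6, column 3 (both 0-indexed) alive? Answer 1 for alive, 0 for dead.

[0] █··███·
··█··█·
···███·
····█··
·······
·█·····
··██···
[1] ·█···██
··█····
···█·█·
···███·
·······
··█····
·███···
[2] ██·█···
··█·███
··██·█·
···█·█·
···██··
·███···
██·█···
[3] ···█·█·
█····██
··█····
·····█·
·······
██·····
···██··
[4] ···█·█·
····███
·····█·
·······
·······
·······
··███··
[5] ··█···█
······█
····███
·······
·······
···█···
··███··
[6] ··█··█·
█·····█
·····██
·····█·
·······
··███··
··█·█··
[7] ·█·█·██
█······
█····█·
·····██
···██··
··█·█··
·██·██·
[8] ·█·█·██
██··██·
█····█·
·····██
···██··
·██····
██····█

0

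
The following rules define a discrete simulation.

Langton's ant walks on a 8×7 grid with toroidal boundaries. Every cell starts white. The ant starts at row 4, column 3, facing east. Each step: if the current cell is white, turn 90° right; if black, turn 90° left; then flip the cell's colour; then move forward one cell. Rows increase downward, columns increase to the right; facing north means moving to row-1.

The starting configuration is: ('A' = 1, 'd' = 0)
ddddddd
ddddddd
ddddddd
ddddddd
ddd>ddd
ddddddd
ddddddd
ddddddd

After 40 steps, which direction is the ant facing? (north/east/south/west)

step 0: ddddddd
ddddddd
ddddddd
ddddddd
ddd>ddd
ddddddd
ddddddd
ddddddd
step 1: ddddddd
ddddddd
ddddddd
ddddddd
dddAddd
dddvddd
ddddddd
ddddddd
step 2: ddddddd
ddddddd
ddddddd
ddddddd
dddAddd
dd<Addd
ddddddd
ddddddd
step 3: ddddddd
ddddddd
ddddddd
ddddddd
dd^Addd
ddAAddd
ddddddd
ddddddd
step 4: ddddddd
ddddddd
ddddddd
ddddddd
ddA>ddd
ddAAddd
ddddddd
ddddddd
step 5: ddddddd
ddddddd
ddddddd
ddd^ddd
ddAdddd
ddAAddd
ddddddd
ddddddd
step 6: ddddddd
ddddddd
ddddddd
dddA>dd
ddAdddd
ddAAddd
ddddddd
ddddddd
step 7: ddddddd
ddddddd
ddddddd
dddAAdd
ddAdvdd
ddAAddd
ddddddd
ddddddd
step 8: ddddddd
ddddddd
ddddddd
dddAAdd
ddA<Add
ddAAddd
ddddddd
ddddddd
step 9: ddddddd
ddddddd
ddddddd
ddd^Add
ddAAAdd
ddAAddd
ddddddd
ddddddd
step 10: ddddddd
ddddddd
ddddddd
dd<dAdd
ddAAAdd
ddAAddd
ddddddd
ddddddd
step 11: ddddddd
ddddddd
dd^dddd
ddAdAdd
ddAAAdd
ddAAddd
ddddddd
ddddddd
step 12: ddddddd
ddddddd
ddA>ddd
ddAdAdd
ddAAAdd
ddAAddd
ddddddd
ddddddd
step 13: ddddddd
ddddddd
ddAAddd
ddAvAdd
ddAAAdd
ddAAddd
ddddddd
ddddddd
step 14: ddddddd
ddddddd
ddAAddd
dd<AAdd
ddAAAdd
ddAAddd
ddddddd
ddddddd
step 15: ddddddd
ddddddd
ddAAddd
dddAAdd
ddvAAdd
ddAAddd
ddddddd
ddddddd
step 16: ddddddd
ddddddd
ddAAddd
dddAAdd
ddd>Add
ddAAddd
ddddddd
ddddddd
step 17: ddddddd
ddddddd
ddAAddd
ddd^Add
ddddAdd
ddAAddd
ddddddd
ddddddd
step 18: ddddddd
ddddddd
ddAAddd
dd<dAdd
ddddAdd
ddAAddd
ddddddd
ddddddd
step 19: ddddddd
ddddddd
dd^Addd
ddAdAdd
ddddAdd
ddAAddd
ddddddd
ddddddd
step 20: ddddddd
ddddddd
d<dAddd
ddAdAdd
ddddAdd
ddAAddd
ddddddd
ddddddd
step 21: ddddddd
d^ddddd
dAdAddd
ddAdAdd
ddddAdd
ddAAddd
ddddddd
ddddddd
step 22: ddddddd
dA>dddd
dAdAddd
ddAdAdd
ddddAdd
ddAAddd
ddddddd
ddddddd
step 23: ddddddd
dAAdddd
dAvAddd
ddAdAdd
ddddAdd
ddAAddd
ddddddd
ddddddd
step 24: ddddddd
dAAdddd
d<AAddd
ddAdAdd
ddddAdd
ddAAddd
ddddddd
ddddddd
step 25: ddddddd
dAAdddd
ddAAddd
dvAdAdd
ddddAdd
ddAAddd
ddddddd
ddddddd
step 26: ddddddd
dAAdddd
ddAAddd
<AAdAdd
ddddAdd
ddAAddd
ddddddd
ddddddd
step 27: ddddddd
dAAdddd
^dAAddd
AAAdAdd
ddddAdd
ddAAddd
ddddddd
ddddddd
step 28: ddddddd
dAAdddd
A>AAddd
AAAdAdd
ddddAdd
ddAAddd
ddddddd
ddddddd
step 29: ddddddd
dAAdddd
AAAAddd
AvAdAdd
ddddAdd
ddAAddd
ddddddd
ddddddd
step 30: ddddddd
dAAdddd
AAAAddd
Ad>dAdd
ddddAdd
ddAAddd
ddddddd
ddddddd
step 31: ddddddd
dAAdddd
AA^Addd
AdddAdd
ddddAdd
ddAAddd
ddddddd
ddddddd
step 32: ddddddd
dAAdddd
A<dAddd
AdddAdd
ddddAdd
ddAAddd
ddddddd
ddddddd
step 33: ddddddd
dAAdddd
AddAddd
AvddAdd
ddddAdd
ddAAddd
ddddddd
ddddddd
step 34: ddddddd
dAAdddd
AddAddd
<AddAdd
ddddAdd
ddAAddd
ddddddd
ddddddd
step 35: ddddddd
dAAdddd
AddAddd
dAddAdd
vdddAdd
ddAAddd
ddddddd
ddddddd
step 36: ddddddd
dAAdddd
AddAddd
dAddAdd
AdddAd<
ddAAddd
ddddddd
ddddddd
step 37: ddddddd
dAAdddd
AddAddd
dAddAd^
AdddAdA
ddAAddd
ddddddd
ddddddd
step 38: ddddddd
dAAdddd
AddAddd
>AddAdA
AdddAdA
ddAAddd
ddddddd
ddddddd
step 39: ddddddd
dAAdddd
AddAddd
AAddAdA
vdddAdA
ddAAddd
ddddddd
ddddddd
step 40: ddddddd
dAAdddd
AddAddd
AAddAdA
d>ddAdA
ddAAddd
ddddddd
ddddddd

east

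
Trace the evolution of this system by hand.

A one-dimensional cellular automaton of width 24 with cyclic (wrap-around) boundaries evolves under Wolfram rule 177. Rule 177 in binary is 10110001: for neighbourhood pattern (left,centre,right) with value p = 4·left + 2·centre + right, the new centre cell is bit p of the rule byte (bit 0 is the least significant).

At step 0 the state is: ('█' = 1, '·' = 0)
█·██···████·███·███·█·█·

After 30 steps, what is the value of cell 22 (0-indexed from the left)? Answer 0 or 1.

1

step 0: █·██···████·███·███·█·█·
step 1: ·█··██··██·█·█·█·█·█·█·█
step 2: █·█···█···█·█·█·█·█·█·█·
step 3: ·█·██··██··█·█·█·█·█·█·█
step 4: █·█··█···█··█·█·█·█·█·█·
step 5: ·█·█··██··█··█·█·█·█·█·█
step 6: █·█·█···█··█··█·█·█·█·█·
step 7: ·█·█·██··█··█··█·█·█·█·█
step 8: █·█·█··█··█··█··█·█·█·█·
step 9: ·█·█·█··█··█··█··█·█·█·█
step 10: █·█·█·█··█··█··█··█·█·█·
step 11: ·█·█·█·█··█··█··█··█·█·█
step 12: █·█·█·█·█··█··█··█··█·█·
step 13: ·█·█·█·█·█··█··█··█··█·█
step 14: █·█·█·█·█·█··█··█··█··█·
step 15: ·█·█·█·█·█·█··█··█··█··█
step 16: █·█·█·█·█·█·█··█··█··█··
step 17: ·█·█·█·█·█·█·█··█··█··█·
step 18: ··█·█·█·█·█·█·█··█··█··█
step 19: █··█·█·█·█·█·█·█··█··█··
step 20: ·█··█·█·█·█·█·█·█··█··█·
step 21: ··█··█·█·█·█·█·█·█··█··█
step 22: █··█··█·█·█·█·█·█·█··█··
step 23: ·█··█··█·█·█·█·█·█·█··█·
step 24: ··█··█··█·█·█·█·█·█·█··█
step 25: █··█··█··█·█·█·█·█·█·█··
step 26: ·█··█··█··█·█·█·█·█·█·█·
step 27: ··█··█··█··█·█·█·█·█·█·█
step 28: █··█··█··█··█·█·█·█·█·█·
step 29: ·█··█··█··█··█·█·█·█·█·█
step 30: █·█··█··█··█··█·█·█·█·█·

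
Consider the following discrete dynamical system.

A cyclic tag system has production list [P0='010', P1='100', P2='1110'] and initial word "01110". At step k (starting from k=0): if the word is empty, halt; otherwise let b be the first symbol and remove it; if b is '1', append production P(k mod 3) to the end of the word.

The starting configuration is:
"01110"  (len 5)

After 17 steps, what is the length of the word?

[0] "01110"  (len 5)
[1] "1110"  (len 4)
[2] "110100"  (len 6)
[3] "101001110"  (len 9)
[4] "01001110010"  (len 11)
[5] "1001110010"  (len 10)
[6] "0011100101110"  (len 13)
[7] "011100101110"  (len 12)
[8] "11100101110"  (len 11)
[9] "11001011101110"  (len 14)
[10] "1001011101110010"  (len 16)
[11] "001011101110010100"  (len 18)
[12] "01011101110010100"  (len 17)
[13] "1011101110010100"  (len 16)
[14] "011101110010100100"  (len 18)
[15] "11101110010100100"  (len 17)
[16] "1101110010100100010"  (len 19)
[17] "101110010100100010100"  (len 21)

21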